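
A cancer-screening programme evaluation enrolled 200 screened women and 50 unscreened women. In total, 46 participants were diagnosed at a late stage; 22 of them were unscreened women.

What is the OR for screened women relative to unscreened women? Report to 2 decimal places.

OR ≈ 0.17

screened women with the outcome: 46 − 22 = 24
screened women without the outcome: 200 − 24 = 176
unscreened women without the outcome: 50 − 22 = 28
OR = (24 × 28) / (176 × 22) = 672/3872 ≈ 0.17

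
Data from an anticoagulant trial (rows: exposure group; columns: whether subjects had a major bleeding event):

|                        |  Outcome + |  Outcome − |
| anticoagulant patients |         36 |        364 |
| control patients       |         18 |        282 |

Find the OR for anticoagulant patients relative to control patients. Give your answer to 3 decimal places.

OR = (36 × 282) / (364 × 18) = 10152/6552 ≈ 1.549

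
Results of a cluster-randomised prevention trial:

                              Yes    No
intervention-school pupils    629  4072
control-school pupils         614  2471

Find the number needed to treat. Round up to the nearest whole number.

16

risk, intervention-school pupils = 629/4701 = 0.133801
risk, control-school pupils = 614/3085 = 0.199028
absolute risk difference = 0.065226
1 / 0.065226 = 15.331 → round up → 16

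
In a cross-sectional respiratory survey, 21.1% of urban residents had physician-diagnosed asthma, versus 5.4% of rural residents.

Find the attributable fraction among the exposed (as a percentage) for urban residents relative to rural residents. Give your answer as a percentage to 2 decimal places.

AR% = (0.2110 − 0.0540) / 0.2110 = 0.7441 → 74.41%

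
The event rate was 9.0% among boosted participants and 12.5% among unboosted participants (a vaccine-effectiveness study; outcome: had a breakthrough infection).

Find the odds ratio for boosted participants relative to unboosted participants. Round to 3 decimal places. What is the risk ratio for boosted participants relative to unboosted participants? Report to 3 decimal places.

OR = 0.692; RR = 0.720

odds, boosted participants = 0.0900/0.9100 = 0.0989
odds, unboosted participants = 0.1250/0.8750 = 0.1429
OR = 0.0989 / 0.1429 = 0.692
RR = 0.0900 / 0.1250 = 0.720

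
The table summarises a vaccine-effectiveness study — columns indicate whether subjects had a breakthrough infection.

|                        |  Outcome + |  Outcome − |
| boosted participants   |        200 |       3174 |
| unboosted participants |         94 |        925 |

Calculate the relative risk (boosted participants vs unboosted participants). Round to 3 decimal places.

RR: 0.643

risk, boosted participants = 200/3374 = 0.0593
risk, unboosted participants = 94/1019 = 0.0922
RR = 0.0593 / 0.0922 = 0.643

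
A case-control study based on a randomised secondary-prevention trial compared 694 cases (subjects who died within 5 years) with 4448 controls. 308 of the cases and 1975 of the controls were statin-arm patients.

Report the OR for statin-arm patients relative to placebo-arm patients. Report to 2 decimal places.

1.00

odds, statin-arm patients = 308/1975 = 0.1559
odds, placebo-arm patients = 386/2473 = 0.1561
OR = 0.1559 / 0.1561 = 1.00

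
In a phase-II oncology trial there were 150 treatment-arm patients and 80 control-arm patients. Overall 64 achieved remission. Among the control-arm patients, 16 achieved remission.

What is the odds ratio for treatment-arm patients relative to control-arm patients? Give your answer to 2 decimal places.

1.88

treatment-arm patients with the outcome: 64 − 16 = 48
treatment-arm patients without the outcome: 150 − 48 = 102
control-arm patients without the outcome: 80 − 16 = 64
OR = (48 × 64) / (102 × 16) = 3072/1632 ≈ 1.88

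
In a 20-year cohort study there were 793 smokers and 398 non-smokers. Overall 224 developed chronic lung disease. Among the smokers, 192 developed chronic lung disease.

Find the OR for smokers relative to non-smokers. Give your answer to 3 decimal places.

smokers without the outcome: 793 − 192 = 601
non-smokers with the outcome: 224 − 192 = 32
non-smokers without the outcome: 398 − 32 = 366
OR = (192 × 366) / (601 × 32) = 70272/19232 ≈ 3.654

OR = 3.654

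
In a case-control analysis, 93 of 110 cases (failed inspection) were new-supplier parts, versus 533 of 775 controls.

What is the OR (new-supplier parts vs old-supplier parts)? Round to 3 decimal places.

OR = (93 × 242) / (533 × 17) = 22506/9061 ≈ 2.484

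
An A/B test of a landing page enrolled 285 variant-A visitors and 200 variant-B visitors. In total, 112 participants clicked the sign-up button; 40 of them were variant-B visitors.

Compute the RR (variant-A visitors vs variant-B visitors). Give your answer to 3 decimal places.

variant-A visitors with the outcome: 112 − 40 = 72
variant-A visitors without the outcome: 285 − 72 = 213
variant-B visitors without the outcome: 200 − 40 = 160
risk, variant-A visitors = 72/285 = 0.2526
risk, variant-B visitors = 40/200 = 0.2000
RR = 0.2526 / 0.2000 = 1.263

RR ≈ 1.263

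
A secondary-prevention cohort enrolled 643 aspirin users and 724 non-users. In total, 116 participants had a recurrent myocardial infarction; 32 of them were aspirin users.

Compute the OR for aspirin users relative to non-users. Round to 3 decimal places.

aspirin users without the outcome: 643 − 32 = 611
non-users with the outcome: 116 − 32 = 84
non-users without the outcome: 724 − 84 = 640
OR = (32 × 640) / (611 × 84) = 20480/51324 ≈ 0.399

0.399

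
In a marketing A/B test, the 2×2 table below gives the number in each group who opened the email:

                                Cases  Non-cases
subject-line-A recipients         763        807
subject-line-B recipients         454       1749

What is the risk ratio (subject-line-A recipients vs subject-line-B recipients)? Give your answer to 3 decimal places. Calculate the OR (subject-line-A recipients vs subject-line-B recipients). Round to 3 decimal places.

RR = 2.358; OR = 3.642

risk, subject-line-A recipients = 763/1570 = 0.4860
risk, subject-line-B recipients = 454/2203 = 0.2061
RR = 0.4860 / 0.2061 = 2.358
OR = (763 × 1749) / (807 × 454) = 1334487/366378 ≈ 3.642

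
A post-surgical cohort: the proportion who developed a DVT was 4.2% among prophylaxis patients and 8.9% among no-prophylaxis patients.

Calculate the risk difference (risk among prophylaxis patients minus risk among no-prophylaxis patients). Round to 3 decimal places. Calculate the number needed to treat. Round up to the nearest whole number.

risk difference = 0.04200 − 0.08900 = -0.047
absolute risk difference = 0.047000
1 / 0.047000 = 21.277 → round up → 22

RD = -0.047; NNT = 22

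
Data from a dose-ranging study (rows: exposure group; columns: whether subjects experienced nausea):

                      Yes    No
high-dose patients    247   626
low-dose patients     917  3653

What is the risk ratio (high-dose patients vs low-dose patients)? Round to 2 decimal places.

risk, high-dose patients = 247/873 = 0.2829
risk, low-dose patients = 917/4570 = 0.2007
RR = 0.2829 / 0.2007 = 1.41

RR ≈ 1.41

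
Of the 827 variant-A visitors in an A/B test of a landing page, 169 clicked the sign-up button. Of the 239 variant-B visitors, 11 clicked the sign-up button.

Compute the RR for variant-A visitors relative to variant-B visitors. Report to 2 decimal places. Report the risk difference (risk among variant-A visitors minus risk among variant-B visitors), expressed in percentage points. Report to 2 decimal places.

RR = 4.44; RD = 15.83

risk, variant-A visitors = 169/827 = 0.20435
risk, variant-B visitors = 11/239 = 0.04603
RR = 0.20435 / 0.04603 = 4.44
risk difference = 0.20435 − 0.04603 = 0.15833 → 15.83 percentage points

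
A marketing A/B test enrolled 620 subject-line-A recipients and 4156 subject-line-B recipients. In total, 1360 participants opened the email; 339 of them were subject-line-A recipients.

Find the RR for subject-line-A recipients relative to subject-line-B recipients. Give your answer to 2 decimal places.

subject-line-A recipients without the outcome: 620 − 339 = 281
subject-line-B recipients with the outcome: 1360 − 339 = 1021
subject-line-B recipients without the outcome: 4156 − 1021 = 3135
risk, subject-line-A recipients = 339/620 = 0.5468
risk, subject-line-B recipients = 1021/4156 = 0.2457
RR = 0.5468 / 0.2457 = 2.23

RR = 2.23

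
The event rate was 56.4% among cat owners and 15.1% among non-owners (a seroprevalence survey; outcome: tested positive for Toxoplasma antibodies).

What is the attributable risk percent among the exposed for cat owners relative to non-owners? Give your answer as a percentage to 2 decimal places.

AR% = (0.5640 − 0.1510) / 0.5640 = 0.7323 → 73.23%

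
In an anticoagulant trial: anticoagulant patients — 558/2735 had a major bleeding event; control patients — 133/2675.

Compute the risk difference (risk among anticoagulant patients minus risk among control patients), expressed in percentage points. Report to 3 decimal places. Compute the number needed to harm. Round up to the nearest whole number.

RD = 15.430; NNH = 7

risk, anticoagulant patients = 558/2735 = 0.20402
risk, control patients = 133/2675 = 0.04972
risk difference = 0.20402 − 0.04972 = 0.15430 → 15.430 percentage points
absolute risk difference = 0.154302
1 / 0.154302 = 6.481 → round up → 7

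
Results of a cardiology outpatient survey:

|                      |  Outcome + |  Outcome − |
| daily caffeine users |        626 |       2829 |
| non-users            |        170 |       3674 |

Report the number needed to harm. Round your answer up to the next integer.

8

risk, daily caffeine users = 626/3455 = 0.181187
risk, non-users = 170/3844 = 0.044225
absolute risk difference = 0.136962
1 / 0.136962 = 7.301 → round up → 8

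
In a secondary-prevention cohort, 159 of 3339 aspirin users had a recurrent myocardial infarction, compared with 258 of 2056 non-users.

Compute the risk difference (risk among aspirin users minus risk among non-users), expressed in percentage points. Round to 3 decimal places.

risk, aspirin users = 159/3339 = 0.04762
risk, non-users = 258/2056 = 0.12549
risk difference = 0.04762 − 0.12549 = -0.07787 → -7.787 percentage points

-7.787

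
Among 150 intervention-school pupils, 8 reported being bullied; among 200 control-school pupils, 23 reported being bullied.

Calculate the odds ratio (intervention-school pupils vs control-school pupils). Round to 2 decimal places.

0.43

odds, intervention-school pupils = 8/142 = 0.0563
odds, control-school pupils = 23/177 = 0.1299
OR = 0.0563 / 0.1299 = 0.43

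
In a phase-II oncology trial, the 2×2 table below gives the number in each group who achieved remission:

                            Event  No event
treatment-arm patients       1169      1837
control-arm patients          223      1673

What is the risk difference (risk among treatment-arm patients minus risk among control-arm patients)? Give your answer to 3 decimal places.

risk, treatment-arm patients = 1169/3006 = 0.3889
risk, control-arm patients = 223/1896 = 0.1176
risk difference = 0.3889 − 0.1176 = 0.271

0.271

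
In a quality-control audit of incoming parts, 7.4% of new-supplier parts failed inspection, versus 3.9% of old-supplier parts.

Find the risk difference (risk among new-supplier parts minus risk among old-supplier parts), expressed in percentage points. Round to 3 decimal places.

risk difference = 0.07400 − 0.03900 = 0.03500 → 3.500 percentage points

RD = 3.500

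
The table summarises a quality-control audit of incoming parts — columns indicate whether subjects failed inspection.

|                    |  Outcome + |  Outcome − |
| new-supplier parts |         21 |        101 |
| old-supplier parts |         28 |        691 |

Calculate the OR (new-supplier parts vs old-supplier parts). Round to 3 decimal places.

OR = (21 × 691) / (101 × 28) = 14511/2828 ≈ 5.131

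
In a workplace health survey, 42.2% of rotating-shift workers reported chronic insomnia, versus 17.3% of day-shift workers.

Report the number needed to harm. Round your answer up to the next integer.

absolute risk difference = 0.249000
1 / 0.249000 = 4.016 → round up → 5

NNH = 5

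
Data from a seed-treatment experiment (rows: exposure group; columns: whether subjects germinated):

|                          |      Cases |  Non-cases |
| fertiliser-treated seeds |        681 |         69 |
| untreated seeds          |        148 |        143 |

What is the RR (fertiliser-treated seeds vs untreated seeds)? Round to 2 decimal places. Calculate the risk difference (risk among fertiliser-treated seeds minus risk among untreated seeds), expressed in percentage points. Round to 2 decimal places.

risk, fertiliser-treated seeds = 681/750 = 0.9080
risk, untreated seeds = 148/291 = 0.5086
RR = 0.9080 / 0.5086 = 1.79
risk difference = 0.9080 − 0.5086 = 0.3994 → 39.94 percentage points

RR = 1.79; RD = 39.94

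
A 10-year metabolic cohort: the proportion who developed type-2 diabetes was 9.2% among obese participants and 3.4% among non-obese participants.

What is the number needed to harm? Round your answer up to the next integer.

18

absolute risk difference = 0.058000
1 / 0.058000 = 17.241 → round up → 18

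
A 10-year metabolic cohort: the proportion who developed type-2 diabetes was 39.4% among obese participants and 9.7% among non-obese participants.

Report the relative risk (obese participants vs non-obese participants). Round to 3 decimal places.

RR = 0.3940 / 0.0970 = 4.062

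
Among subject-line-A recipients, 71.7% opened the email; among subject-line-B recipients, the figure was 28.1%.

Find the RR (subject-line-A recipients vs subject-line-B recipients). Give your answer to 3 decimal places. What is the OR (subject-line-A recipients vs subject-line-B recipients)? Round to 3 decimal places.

RR = 0.7170 / 0.2810 = 2.552
odds, subject-line-A recipients = 0.7170/0.2830 = 2.5336
odds, subject-line-B recipients = 0.2810/0.7190 = 0.3908
OR = 2.5336 / 0.3908 = 6.483

RR = 2.552; OR = 6.483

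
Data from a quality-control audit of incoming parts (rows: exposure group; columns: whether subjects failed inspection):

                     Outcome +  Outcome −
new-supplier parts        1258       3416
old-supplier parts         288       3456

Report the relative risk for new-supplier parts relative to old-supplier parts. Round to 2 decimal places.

risk, new-supplier parts = 1258/4674 = 0.2691
risk, old-supplier parts = 288/3744 = 0.0769
RR = 0.2691 / 0.0769 = 3.50

RR: 3.50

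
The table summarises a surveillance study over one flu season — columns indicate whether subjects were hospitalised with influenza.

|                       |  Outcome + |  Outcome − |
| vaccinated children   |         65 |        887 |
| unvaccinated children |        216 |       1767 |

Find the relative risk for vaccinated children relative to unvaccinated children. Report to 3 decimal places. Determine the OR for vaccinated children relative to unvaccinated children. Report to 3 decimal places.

risk, vaccinated children = 65/952 = 0.0683
risk, unvaccinated children = 216/1983 = 0.1089
RR = 0.0683 / 0.1089 = 0.627
OR = (65 × 1767) / (887 × 216) = 114855/191592 ≈ 0.599

RR = 0.627; OR = 0.599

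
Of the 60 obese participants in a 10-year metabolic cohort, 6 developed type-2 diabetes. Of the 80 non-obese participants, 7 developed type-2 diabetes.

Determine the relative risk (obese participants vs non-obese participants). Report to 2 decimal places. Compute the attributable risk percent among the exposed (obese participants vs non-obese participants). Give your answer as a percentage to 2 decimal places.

RR = 1.14; AR% = 12.50%

risk, obese participants = 6/60 = 0.1000
risk, non-obese participants = 7/80 = 0.0875
RR = 0.1000 / 0.0875 = 1.14
AR% = (0.1000 − 0.0875) / 0.1000 = 0.1250 → 12.50%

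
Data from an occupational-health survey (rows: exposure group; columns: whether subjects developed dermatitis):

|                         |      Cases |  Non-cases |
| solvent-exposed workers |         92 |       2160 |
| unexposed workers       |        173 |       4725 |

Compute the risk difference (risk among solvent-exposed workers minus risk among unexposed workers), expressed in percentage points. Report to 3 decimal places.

0.553

risk, solvent-exposed workers = 92/2252 = 0.04085
risk, unexposed workers = 173/4898 = 0.03532
risk difference = 0.04085 − 0.03532 = 0.00553 → 0.553 percentage points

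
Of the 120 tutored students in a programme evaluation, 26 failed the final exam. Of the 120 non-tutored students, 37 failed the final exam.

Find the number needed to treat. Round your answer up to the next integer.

risk, tutored students = 26/120 = 0.216667
risk, non-tutored students = 37/120 = 0.308333
absolute risk difference = 0.091667
1 / 0.091667 = 10.909 → round up → 11

11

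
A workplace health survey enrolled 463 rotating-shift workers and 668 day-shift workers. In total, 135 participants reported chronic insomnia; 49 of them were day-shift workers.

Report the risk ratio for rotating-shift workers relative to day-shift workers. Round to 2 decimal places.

rotating-shift workers with the outcome: 135 − 49 = 86
rotating-shift workers without the outcome: 463 − 86 = 377
day-shift workers without the outcome: 668 − 49 = 619
risk, rotating-shift workers = 86/463 = 0.1857
risk, day-shift workers = 49/668 = 0.0734
RR = 0.1857 / 0.0734 = 2.53

RR = 2.53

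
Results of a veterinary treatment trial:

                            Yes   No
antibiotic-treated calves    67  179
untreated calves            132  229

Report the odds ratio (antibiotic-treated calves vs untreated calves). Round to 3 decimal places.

odds, antibiotic-treated calves = 67/179 = 0.3743
odds, untreated calves = 132/229 = 0.5764
OR = 0.3743 / 0.5764 = 0.649

OR ≈ 0.649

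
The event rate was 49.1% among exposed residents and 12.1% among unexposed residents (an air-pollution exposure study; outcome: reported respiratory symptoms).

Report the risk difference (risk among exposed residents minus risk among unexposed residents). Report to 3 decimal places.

risk difference = 0.4910 − 0.1210 = 0.370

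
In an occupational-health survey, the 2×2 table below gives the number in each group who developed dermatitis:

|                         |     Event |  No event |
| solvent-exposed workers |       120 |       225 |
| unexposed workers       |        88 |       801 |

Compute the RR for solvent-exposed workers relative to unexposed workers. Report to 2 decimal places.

RR = 3.51

risk, solvent-exposed workers = 120/345 = 0.3478
risk, unexposed workers = 88/889 = 0.0990
RR = 0.3478 / 0.0990 = 3.51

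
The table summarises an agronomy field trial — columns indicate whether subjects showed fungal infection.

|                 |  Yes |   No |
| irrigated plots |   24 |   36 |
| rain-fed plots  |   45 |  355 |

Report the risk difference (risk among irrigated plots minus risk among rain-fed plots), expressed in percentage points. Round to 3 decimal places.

RD: 28.750

risk, irrigated plots = 24/60 = 0.4000
risk, rain-fed plots = 45/400 = 0.1125
risk difference = 0.4000 − 0.1125 = 0.2875 → 28.750 percentage points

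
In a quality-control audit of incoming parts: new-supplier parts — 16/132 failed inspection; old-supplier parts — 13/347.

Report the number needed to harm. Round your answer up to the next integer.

risk, new-supplier parts = 16/132 = 0.121212
risk, old-supplier parts = 13/347 = 0.037464
absolute risk difference = 0.083748
1 / 0.083748 = 11.941 → round up → 12

12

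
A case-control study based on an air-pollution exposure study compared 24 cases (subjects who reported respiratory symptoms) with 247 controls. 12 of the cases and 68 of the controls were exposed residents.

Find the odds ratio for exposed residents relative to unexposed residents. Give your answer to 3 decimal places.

OR = (12 × 179) / (68 × 12) = 2148/816 ≈ 2.632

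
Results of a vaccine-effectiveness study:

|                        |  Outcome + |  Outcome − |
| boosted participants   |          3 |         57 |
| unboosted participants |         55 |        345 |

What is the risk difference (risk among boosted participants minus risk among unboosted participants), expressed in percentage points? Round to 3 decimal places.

risk, boosted participants = 3/60 = 0.0500
risk, unboosted participants = 55/400 = 0.1375
risk difference = 0.0500 − 0.1375 = -0.0875 → -8.750 percentage points

RD = -8.750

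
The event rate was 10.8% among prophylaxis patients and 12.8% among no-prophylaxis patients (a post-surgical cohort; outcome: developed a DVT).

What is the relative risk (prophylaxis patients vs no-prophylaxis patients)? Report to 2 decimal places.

RR = 0.1080 / 0.1280 = 0.84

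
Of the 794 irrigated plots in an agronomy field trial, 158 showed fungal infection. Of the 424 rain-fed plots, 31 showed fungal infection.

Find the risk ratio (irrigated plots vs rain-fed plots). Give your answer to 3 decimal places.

risk, irrigated plots = 158/794 = 0.1990
risk, rain-fed plots = 31/424 = 0.0731
RR = 0.1990 / 0.0731 = 2.722

RR ≈ 2.722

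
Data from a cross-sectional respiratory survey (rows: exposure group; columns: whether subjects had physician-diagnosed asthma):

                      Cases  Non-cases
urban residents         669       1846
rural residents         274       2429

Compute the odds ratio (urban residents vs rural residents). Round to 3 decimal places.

OR = (669 × 2429) / (1846 × 274) = 1625001/505804 ≈ 3.213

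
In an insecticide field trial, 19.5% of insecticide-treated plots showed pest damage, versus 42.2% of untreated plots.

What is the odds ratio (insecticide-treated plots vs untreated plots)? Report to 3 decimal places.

0.332

odds, insecticide-treated plots = 0.1950/0.8050 = 0.2422
odds, untreated plots = 0.4220/0.5780 = 0.7301
OR = 0.2422 / 0.7301 = 0.332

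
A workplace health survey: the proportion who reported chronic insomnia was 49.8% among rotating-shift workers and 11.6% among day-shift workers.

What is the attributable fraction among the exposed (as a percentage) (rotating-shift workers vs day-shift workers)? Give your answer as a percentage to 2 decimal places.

AR% = (0.4980 − 0.1160) / 0.4980 = 0.7671 → 76.71%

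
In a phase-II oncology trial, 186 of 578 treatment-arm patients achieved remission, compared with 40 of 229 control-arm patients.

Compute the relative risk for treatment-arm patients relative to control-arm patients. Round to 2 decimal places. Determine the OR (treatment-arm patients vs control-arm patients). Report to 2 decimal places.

risk, treatment-arm patients = 186/578 = 0.3218
risk, control-arm patients = 40/229 = 0.1747
RR = 0.3218 / 0.1747 = 1.84
odds, treatment-arm patients = 186/392 = 0.4745
odds, control-arm patients = 40/189 = 0.2116
OR = 0.4745 / 0.2116 = 2.24

RR = 1.84; OR = 2.24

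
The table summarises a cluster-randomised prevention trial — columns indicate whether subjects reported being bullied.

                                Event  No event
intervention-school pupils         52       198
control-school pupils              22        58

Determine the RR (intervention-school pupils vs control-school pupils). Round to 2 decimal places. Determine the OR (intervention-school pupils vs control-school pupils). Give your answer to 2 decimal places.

risk, intervention-school pupils = 52/250 = 0.2080
risk, control-school pupils = 22/80 = 0.2750
RR = 0.2080 / 0.2750 = 0.76
odds, intervention-school pupils = 52/198 = 0.2626
odds, control-school pupils = 22/58 = 0.3793
OR = 0.2626 / 0.3793 = 0.69

RR = 0.76; OR = 0.69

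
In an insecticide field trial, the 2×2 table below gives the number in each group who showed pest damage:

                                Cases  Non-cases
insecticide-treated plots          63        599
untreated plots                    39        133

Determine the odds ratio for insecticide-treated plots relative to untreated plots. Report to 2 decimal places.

OR: 0.36

odds, insecticide-treated plots = 63/599 = 0.1052
odds, untreated plots = 39/133 = 0.2932
OR = 0.1052 / 0.2932 = 0.36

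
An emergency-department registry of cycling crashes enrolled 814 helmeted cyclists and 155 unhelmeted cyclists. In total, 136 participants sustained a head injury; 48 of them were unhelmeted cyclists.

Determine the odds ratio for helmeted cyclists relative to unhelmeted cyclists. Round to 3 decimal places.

helmeted cyclists with the outcome: 136 − 48 = 88
helmeted cyclists without the outcome: 814 − 88 = 726
unhelmeted cyclists without the outcome: 155 − 48 = 107
odds, helmeted cyclists = 88/726 = 0.1212
odds, unhelmeted cyclists = 48/107 = 0.4486
OR = 0.1212 / 0.4486 = 0.270

OR: 0.270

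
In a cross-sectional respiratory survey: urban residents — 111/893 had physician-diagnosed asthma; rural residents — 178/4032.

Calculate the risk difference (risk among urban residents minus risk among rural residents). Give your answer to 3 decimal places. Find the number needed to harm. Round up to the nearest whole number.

risk, urban residents = 111/893 = 0.12430
risk, rural residents = 178/4032 = 0.04415
risk difference = 0.12430 − 0.04415 = 0.080
absolute risk difference = 0.080153
1 / 0.080153 = 12.476 → round up → 13

RD = 0.080; NNH = 13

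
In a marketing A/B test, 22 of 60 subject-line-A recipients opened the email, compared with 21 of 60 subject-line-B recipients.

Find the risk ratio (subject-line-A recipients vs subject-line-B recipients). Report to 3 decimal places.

risk, subject-line-A recipients = 22/60 = 0.3667
risk, subject-line-B recipients = 21/60 = 0.3500
RR = 0.3667 / 0.3500 = 1.048

RR = 1.048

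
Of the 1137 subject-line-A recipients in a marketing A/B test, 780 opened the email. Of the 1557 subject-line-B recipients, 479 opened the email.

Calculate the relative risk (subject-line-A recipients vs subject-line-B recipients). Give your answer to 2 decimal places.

risk, subject-line-A recipients = 780/1137 = 0.6860
risk, subject-line-B recipients = 479/1557 = 0.3076
RR = 0.6860 / 0.3076 = 2.23

RR = 2.23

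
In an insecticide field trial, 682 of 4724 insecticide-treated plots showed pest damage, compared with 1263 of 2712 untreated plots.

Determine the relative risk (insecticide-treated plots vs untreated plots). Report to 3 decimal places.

0.310

risk, insecticide-treated plots = 682/4724 = 0.1444
risk, untreated plots = 1263/2712 = 0.4657
RR = 0.1444 / 0.4657 = 0.310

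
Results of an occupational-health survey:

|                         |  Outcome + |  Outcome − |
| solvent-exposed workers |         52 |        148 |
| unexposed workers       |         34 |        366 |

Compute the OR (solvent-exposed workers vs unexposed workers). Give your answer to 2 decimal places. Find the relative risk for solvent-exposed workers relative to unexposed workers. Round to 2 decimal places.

OR = 3.78; RR = 3.06

OR = (52 × 366) / (148 × 34) = 19032/5032 ≈ 3.78
risk, solvent-exposed workers = 52/200 = 0.2600
risk, unexposed workers = 34/400 = 0.0850
RR = 0.2600 / 0.0850 = 3.06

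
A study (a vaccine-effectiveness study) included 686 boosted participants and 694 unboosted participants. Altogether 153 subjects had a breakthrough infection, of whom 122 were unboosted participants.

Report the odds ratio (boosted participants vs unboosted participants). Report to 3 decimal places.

0.222

boosted participants with the outcome: 153 − 122 = 31
boosted participants without the outcome: 686 − 31 = 655
unboosted participants without the outcome: 694 − 122 = 572
odds, boosted participants = 31/655 = 0.04733
odds, unboosted participants = 122/572 = 0.21329
OR = 0.04733 / 0.21329 = 0.222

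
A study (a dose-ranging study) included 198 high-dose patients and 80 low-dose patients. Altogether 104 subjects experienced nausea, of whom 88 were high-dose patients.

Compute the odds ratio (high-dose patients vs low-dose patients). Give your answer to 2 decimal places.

OR: 3.20

high-dose patients without the outcome: 198 − 88 = 110
low-dose patients with the outcome: 104 − 88 = 16
low-dose patients without the outcome: 80 − 16 = 64
OR = (88 × 64) / (110 × 16) = 5632/1760 ≈ 3.20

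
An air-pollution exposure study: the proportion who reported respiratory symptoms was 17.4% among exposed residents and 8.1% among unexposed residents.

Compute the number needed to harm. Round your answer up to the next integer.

NNH = 11

absolute risk difference = 0.093000
1 / 0.093000 = 10.753 → round up → 11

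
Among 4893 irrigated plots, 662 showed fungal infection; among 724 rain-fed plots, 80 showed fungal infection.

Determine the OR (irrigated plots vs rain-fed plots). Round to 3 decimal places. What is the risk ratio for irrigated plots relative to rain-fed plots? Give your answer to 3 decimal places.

OR = 1.260; RR = 1.224

odds, irrigated plots = 662/4231 = 0.1565
odds, rain-fed plots = 80/644 = 0.1242
OR = 0.1565 / 0.1242 = 1.260
risk, irrigated plots = 662/4893 = 0.1353
risk, rain-fed plots = 80/724 = 0.1105
RR = 0.1353 / 0.1105 = 1.224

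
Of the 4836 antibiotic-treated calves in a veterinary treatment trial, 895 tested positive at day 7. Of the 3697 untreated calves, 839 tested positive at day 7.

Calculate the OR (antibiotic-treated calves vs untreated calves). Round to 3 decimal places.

OR = (895 × 2858) / (3941 × 839) = 2557910/3306499 ≈ 0.774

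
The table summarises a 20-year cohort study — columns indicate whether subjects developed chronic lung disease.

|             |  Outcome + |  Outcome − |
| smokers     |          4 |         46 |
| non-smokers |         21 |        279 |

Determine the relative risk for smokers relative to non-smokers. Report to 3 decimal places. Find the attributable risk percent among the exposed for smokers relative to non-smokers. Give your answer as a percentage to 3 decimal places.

RR = 1.143; AR% = 12.500%

risk, smokers = 4/50 = 0.0800
risk, non-smokers = 21/300 = 0.0700
RR = 0.0800 / 0.0700 = 1.143
AR% = (0.0800 − 0.0700) / 0.0800 = 0.1250 → 12.500%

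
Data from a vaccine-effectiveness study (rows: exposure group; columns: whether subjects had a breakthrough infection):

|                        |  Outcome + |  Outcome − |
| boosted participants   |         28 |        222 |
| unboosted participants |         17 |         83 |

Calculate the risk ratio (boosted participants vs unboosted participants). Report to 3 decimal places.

risk, boosted participants = 28/250 = 0.1120
risk, unboosted participants = 17/100 = 0.1700
RR = 0.1120 / 0.1700 = 0.659

0.659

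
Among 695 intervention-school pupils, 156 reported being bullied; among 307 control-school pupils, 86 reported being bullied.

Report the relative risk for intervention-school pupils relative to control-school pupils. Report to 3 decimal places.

RR = 0.801

risk, intervention-school pupils = 156/695 = 0.2245
risk, control-school pupils = 86/307 = 0.2801
RR = 0.2245 / 0.2801 = 0.801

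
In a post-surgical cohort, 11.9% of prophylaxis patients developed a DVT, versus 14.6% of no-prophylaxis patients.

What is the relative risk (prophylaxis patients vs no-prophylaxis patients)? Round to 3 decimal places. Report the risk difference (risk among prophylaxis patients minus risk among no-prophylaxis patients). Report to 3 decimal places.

RR = 0.1190 / 0.1460 = 0.815
risk difference = 0.1190 − 0.1460 = -0.027

RR = 0.815; RD = -0.027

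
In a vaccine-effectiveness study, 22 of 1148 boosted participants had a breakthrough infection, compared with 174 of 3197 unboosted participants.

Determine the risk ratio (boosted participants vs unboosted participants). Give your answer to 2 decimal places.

risk, boosted participants = 22/1148 = 0.01916
risk, unboosted participants = 174/3197 = 0.05443
RR = 0.01916 / 0.05443 = 0.35

0.35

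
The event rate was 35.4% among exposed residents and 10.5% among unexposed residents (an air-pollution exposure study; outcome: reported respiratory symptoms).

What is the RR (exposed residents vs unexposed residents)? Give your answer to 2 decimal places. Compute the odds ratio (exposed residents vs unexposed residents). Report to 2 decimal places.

RR = 3.37; OR = 4.67

RR = 0.3540 / 0.1050 = 3.37
odds, exposed residents = 0.3540/0.6460 = 0.5480
odds, unexposed residents = 0.1050/0.8950 = 0.1173
OR = 0.5480 / 0.1173 = 4.67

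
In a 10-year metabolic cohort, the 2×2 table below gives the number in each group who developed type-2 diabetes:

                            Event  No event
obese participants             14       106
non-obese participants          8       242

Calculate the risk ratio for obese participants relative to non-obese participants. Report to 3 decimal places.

RR: 3.646

risk, obese participants = 14/120 = 0.11667
risk, non-obese participants = 8/250 = 0.03200
RR = 0.11667 / 0.03200 = 3.646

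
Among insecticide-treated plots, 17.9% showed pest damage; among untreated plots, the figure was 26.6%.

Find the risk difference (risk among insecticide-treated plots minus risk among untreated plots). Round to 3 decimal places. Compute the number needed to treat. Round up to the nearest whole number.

RD = -0.087; NNT = 12

risk difference = 0.1790 − 0.2660 = -0.087
absolute risk difference = 0.087000
1 / 0.087000 = 11.494 → round up → 12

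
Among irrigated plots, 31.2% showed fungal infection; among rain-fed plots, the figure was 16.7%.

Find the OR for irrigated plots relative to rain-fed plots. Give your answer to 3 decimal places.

odds, irrigated plots = 0.3120/0.6880 = 0.4535
odds, rain-fed plots = 0.1670/0.8330 = 0.2005
OR = 0.4535 / 0.2005 = 2.262

OR ≈ 2.262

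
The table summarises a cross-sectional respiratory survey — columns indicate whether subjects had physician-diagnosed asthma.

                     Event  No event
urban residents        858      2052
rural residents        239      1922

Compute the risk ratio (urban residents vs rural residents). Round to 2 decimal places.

2.67

risk, urban residents = 858/2910 = 0.2948
risk, rural residents = 239/2161 = 0.1106
RR = 0.2948 / 0.1106 = 2.67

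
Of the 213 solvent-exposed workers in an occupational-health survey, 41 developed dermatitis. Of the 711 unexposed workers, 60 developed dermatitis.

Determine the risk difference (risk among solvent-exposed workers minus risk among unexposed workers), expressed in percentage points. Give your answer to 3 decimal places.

RD: 10.810

risk, solvent-exposed workers = 41/213 = 0.1925
risk, unexposed workers = 60/711 = 0.0844
risk difference = 0.1925 − 0.0844 = 0.1081 → 10.810 percentage points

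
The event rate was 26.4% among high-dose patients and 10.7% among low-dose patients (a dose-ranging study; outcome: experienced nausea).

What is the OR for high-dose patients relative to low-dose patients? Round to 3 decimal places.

OR: 2.994

odds, high-dose patients = 0.2640/0.7360 = 0.3587
odds, low-dose patients = 0.1070/0.8930 = 0.1198
OR = 0.3587 / 0.1198 = 2.994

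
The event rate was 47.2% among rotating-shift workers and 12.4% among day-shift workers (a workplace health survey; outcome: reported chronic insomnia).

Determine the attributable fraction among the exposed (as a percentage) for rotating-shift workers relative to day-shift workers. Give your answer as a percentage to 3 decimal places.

AR% = (0.4720 − 0.1240) / 0.4720 = 0.7373 → 73.729%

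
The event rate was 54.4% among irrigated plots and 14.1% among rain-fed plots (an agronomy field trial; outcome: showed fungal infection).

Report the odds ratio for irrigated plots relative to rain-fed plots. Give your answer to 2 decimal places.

OR: 7.27

odds, irrigated plots = 0.5440/0.4560 = 1.1930
odds, rain-fed plots = 0.1410/0.8590 = 0.1641
OR = 1.1930 / 0.1641 = 7.27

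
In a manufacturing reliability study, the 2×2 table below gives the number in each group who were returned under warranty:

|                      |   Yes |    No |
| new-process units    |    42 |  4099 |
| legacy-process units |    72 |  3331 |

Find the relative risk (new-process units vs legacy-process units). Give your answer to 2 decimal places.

0.48

risk, new-process units = 42/4141 = 0.01014
risk, legacy-process units = 72/3403 = 0.02116
RR = 0.01014 / 0.02116 = 0.48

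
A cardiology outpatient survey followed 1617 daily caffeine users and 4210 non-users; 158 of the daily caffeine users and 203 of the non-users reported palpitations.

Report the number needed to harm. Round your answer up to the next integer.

21

risk, daily caffeine users = 158/1617 = 0.097712
risk, non-users = 203/4210 = 0.048219
absolute risk difference = 0.049493
1 / 0.049493 = 20.205 → round up → 21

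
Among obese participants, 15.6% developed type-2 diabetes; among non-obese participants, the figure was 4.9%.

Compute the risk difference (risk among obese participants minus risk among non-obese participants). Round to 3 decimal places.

risk difference = 0.15600 − 0.04900 = 0.107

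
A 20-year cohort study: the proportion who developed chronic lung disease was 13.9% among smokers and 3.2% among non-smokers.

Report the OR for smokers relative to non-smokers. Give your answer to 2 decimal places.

OR ≈ 4.88

odds, smokers = 0.13900/0.86100 = 0.16144
odds, non-smokers = 0.03200/0.96800 = 0.03306
OR = 0.16144 / 0.03306 = 4.88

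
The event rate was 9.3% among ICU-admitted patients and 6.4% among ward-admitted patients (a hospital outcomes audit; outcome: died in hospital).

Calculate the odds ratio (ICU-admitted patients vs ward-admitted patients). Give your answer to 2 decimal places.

1.50

odds, ICU-admitted patients = 0.0930/0.9070 = 0.1025
odds, ward-admitted patients = 0.0640/0.9360 = 0.0684
OR = 0.1025 / 0.0684 = 1.50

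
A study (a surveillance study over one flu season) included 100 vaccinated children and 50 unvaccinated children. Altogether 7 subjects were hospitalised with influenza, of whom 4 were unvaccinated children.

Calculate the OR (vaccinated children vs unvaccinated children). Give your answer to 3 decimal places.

vaccinated children with the outcome: 7 − 4 = 3
vaccinated children without the outcome: 100 − 3 = 97
unvaccinated children without the outcome: 50 − 4 = 46
odds, vaccinated children = 3/97 = 0.03093
odds, unvaccinated children = 4/46 = 0.08696
OR = 0.03093 / 0.08696 = 0.356

0.356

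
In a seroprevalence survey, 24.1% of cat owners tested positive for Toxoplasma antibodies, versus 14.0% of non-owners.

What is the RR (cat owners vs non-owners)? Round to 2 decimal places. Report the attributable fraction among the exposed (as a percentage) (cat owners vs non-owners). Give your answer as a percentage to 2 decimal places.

RR = 0.2410 / 0.1400 = 1.72
AR% = (0.2410 − 0.1400) / 0.2410 = 0.4191 → 41.91%

RR = 1.72; AR% = 41.91%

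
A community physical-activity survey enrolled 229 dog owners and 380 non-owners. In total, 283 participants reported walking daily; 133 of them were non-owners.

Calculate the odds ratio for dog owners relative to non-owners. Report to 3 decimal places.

3.526

dog owners with the outcome: 283 − 133 = 150
dog owners without the outcome: 229 − 150 = 79
non-owners without the outcome: 380 − 133 = 247
odds, dog owners = 150/79 = 1.8987
odds, non-owners = 133/247 = 0.5385
OR = 1.8987 / 0.5385 = 3.526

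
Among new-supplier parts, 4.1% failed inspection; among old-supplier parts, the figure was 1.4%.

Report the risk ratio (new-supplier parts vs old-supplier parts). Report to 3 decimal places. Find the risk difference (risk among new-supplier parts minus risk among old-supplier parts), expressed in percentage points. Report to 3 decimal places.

RR = 0.04100 / 0.01400 = 2.929
risk difference = 0.04100 − 0.01400 = 0.02700 → 2.700 percentage points

RR = 2.929; RD = 2.700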